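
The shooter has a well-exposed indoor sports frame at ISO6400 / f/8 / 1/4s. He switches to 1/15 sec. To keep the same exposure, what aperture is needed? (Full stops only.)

f/4

Shutter speed: 1/4 → 1/8 → 1/15 — 2 stops faster (darker).
Need 2 stops brighter from the aperture: f/8 → f/5.6 → f/4.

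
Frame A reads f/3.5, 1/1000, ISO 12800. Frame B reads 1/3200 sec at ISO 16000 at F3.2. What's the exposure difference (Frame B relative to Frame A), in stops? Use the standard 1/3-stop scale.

Aperture: f/3.5 → f/3.2 — 1/3 stop larger aperture (brighter).
Shutter speed: 1/1000 → 1/1250 → 1/1600 → 1/2000 → 1/2500 → 1/3200 — 1 2/3 stops faster (darker).
ISO: 12800 → 16000 — 1/3 stop raised (brighter).
Net: +1/3 −1 2/3 +1/3 = −1 stop.

1 stop darker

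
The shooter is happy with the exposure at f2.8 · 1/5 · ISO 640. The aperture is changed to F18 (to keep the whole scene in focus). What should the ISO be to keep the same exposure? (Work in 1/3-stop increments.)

Aperture: f/2.8 → f/3.2 → f/3.5 → f/4 → f/4.5 → f/5 → f/5.6 → f/6.3 → f/7.1 → f/8 → f/9 → f/10 → f/11 → f/13 → f/14 → f/16 → f/18 — 5 1/3 stops smaller aperture (darker).
Need 5 1/3 stops brighter from the ISO: 640 → 800 → 1000 → 1250 → 1600 → 2000 → 2500 → 3200 → 4000 → 5000 → 6400 → 8000 → 10000 → 12800 → 16000 → 20000 → 25600.

ISO 25600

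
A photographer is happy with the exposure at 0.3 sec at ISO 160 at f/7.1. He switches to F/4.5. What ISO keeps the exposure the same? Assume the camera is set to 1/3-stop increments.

Aperture: f/7.1 → f/6.3 → f/5.6 → f/5 → f/4.5 — 1 1/3 stops wider (brighter).
Need 1 1/3 stops darker from the ISO: 160 → 125 → 100 → 80 → 64.

ISO 64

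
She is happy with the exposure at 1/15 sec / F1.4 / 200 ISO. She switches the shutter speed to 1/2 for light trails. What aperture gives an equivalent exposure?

f/4

Shutter speed: 1/15 → 1/8 → 1/4 → 1/2 — 3 stops slower (brighter).
Need 3 stops darker from the aperture: f/1.4 → f/2 → f/2.8 → f/4.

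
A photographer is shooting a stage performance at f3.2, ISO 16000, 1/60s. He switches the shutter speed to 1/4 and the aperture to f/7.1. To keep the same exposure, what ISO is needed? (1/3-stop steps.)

ISO 5000

Shutter speed: 1/60 → 1/50 → 1/40 → 1/30 → 1/25 → 1/20 → 1/15 → 1/13 → 1/10 → 1/8 → 1/6 → 1/5 → 1/4 — 4 stops slower (brighter).
Aperture: f/3.2 → f/3.5 → f/4 → f/4.5 → f/5 → f/5.6 → f/6.3 → f/7.1 — 2 1/3 stops smaller aperture (darker).
Net change so far: 1 2/3 stops brighter. Offset with the ISO: 16000 → 12800 → 10000 → 8000 → 6400 → 5000.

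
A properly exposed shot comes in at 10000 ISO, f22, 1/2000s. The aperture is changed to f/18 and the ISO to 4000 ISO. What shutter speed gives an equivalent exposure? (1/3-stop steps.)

Aperture: f/22 → f/20 → f/18 — 2/3 stop larger aperture (brighter).
ISO: 10000 → 8000 → 6400 → 5000 → 4000 — 1 1/3 stops lower (darker).
Net change so far: 2/3 stop darker. Offset with the shutter speed: 1/2000 → 1/1600 → 1/1250.

1/1250s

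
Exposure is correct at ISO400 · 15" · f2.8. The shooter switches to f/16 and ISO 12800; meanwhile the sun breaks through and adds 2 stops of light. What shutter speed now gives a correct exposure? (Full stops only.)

4 s

Scene light: 2 stops brighter.
Aperture: f/2.8 → f/4 → f/5.6 → f/8 → f/11 → f/16 — 5 stops narrower (darker).
ISO: 400 → 800 → 1600 → 3200 → 6400 → 12800 — 5 stops raised (brighter).
Net so far: 2 stops brighter. Shutter speed: 15 → 8 → 4.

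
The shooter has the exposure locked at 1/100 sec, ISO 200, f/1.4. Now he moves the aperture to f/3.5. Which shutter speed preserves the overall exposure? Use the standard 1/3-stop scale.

Aperture: f/1.4 → f/1.6 → f/1.8 → f/2 → f/2.2 → f/2.5 → f/2.8 → f/3.2 → f/3.5 — 2 2/3 stops smaller aperture (darker).
Need 2 2/3 stops brighter from the shutter speed: 1/100 → 1/80 → 1/60 → 1/50 → 1/40 → 1/30 → 1/25 → 1/20 → 1/15.

1/15s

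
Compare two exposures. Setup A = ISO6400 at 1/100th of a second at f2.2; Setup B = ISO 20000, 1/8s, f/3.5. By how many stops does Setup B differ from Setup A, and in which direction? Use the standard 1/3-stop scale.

4 stops brighter

Aperture: f/2.2 → f/2.5 → f/2.8 → f/3.2 → f/3.5 — 1 1/3 stops stopped down (darker).
Shutter speed: 1/100 → 1/80 → 1/60 → 1/50 → 1/40 → 1/30 → 1/25 → 1/20 → 1/15 → 1/13 → 1/10 → 1/8 — 3 2/3 stops longer (brighter).
ISO: 6400 → 8000 → 10000 → 12800 → 16000 → 20000 — 1 2/3 stops raised (brighter).
Net: −1 1/3 +3 2/3 +1 2/3 = +4 stops.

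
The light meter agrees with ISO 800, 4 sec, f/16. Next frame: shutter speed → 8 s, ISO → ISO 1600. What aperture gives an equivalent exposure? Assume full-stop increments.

f/32

Shutter speed: 4 → 8 — 1 stop longer (brighter).
ISO: 800 → 1600 — 1 stop higher (brighter).
Net change so far: 2 stops brighter. Offset with the aperture: f/16 → f/22 → f/32.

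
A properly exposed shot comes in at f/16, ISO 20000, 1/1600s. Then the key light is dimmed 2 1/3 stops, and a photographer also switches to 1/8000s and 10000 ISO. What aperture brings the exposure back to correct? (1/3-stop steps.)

f/2.2

Scene light: 2 1/3 stops darker.
Shutter speed: 1/1600 → 1/2000 → 1/2500 → 1/3200 → 1/4000 → 1/5000 → 1/6400 → 1/8000 — 2 1/3 stops shorter (darker).
ISO: 20000 → 16000 → 12800 → 10000 — 1 stop dropped (darker).
Net so far: 5 2/3 stops darker. Aperture: f/16 → f/14 → f/13 → f/11 → f/10 → f/9 → f/8 → f/7.1 → f/6.3 → f/5.6 → f/5 → f/4.5 → f/4 → f/3.5 → f/3.2 → f/2.8 → f/2.5 → f/2.2.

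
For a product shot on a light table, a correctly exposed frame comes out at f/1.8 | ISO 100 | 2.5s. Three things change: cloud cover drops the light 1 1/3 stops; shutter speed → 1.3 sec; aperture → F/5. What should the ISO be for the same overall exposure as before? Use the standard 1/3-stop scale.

Scene light: 1 1/3 stops darker.
Shutter speed: 2.5 → 2 → 1.6 → 1.3 — 1 stop faster (darker).
Aperture: f/1.8 → f/2 → f/2.2 → f/2.5 → f/2.8 → f/3.2 → f/3.5 → f/4 → f/4.5 → f/5 — 3 stops stopped down (darker).
Net so far: 5 1/3 stops darker. ISO: 100 → 125 → 160 → 200 → 250 → 320 → 400 → 500 → 640 → 800 → 1000 → 1250 → 1600 → 2000 → 2500 → 3200 → 4000.

ISO 4000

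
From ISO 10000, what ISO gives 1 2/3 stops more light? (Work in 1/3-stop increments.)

ISO: 10000 → 12800 → 16000 → 20000 → 25600 → 32000 — 1 2/3 stops raised (brighter).

ISO 32000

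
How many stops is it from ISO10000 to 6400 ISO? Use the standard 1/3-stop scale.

10000 → 8000 → 6400 — count the steps: 2 third-stops = 2/3 stop.

2/3 stop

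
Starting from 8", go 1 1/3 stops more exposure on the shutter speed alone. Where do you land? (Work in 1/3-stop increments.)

20 s

Shutter speed: 8 → 10 → 13 → 15 → 20 — 1 1/3 stops longer (brighter).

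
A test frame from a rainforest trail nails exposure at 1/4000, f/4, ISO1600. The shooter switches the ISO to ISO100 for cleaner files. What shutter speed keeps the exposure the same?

1/250s

ISO: 1600 → 800 → 400 → 200 → 100 — 4 stops dropped (darker).
Need 4 stops brighter from the shutter speed: 1/4000 → 1/2000 → 1/1000 → 1/500 → 1/250.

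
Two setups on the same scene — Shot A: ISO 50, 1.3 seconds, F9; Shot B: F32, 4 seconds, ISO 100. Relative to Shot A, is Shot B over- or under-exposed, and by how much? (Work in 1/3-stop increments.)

Aperture: f/9 → f/10 → f/11 → f/13 → f/14 → f/16 → f/18 → f/20 → f/22 → f/25 → f/29 → f/32 — 3 2/3 stops narrower (darker).
Shutter speed: 1.3 → 1.6 → 2 → 2.5 → 3.2 → 4 — 1 2/3 stops slower (brighter).
ISO: 50 → 64 → 80 → 100 — 1 stop higher (brighter).
Net: −3 2/3 +1 2/3 +1 = −1 stop.

1 stop darker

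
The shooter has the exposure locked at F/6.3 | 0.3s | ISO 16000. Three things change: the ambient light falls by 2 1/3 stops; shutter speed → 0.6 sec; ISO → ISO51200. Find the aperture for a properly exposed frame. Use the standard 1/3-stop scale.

Scene light: 2 1/3 stops darker.
Shutter speed: 0.3 → 0.4 → 0.5 → 0.6 — 1 stop slower (brighter).
ISO: 16000 → 20000 → 25600 → 32000 → 40000 → 51200 — 1 2/3 stops higher (brighter).
Net so far: 1/3 stop brighter. Aperture: f/6.3 → f/7.1.

f/7.1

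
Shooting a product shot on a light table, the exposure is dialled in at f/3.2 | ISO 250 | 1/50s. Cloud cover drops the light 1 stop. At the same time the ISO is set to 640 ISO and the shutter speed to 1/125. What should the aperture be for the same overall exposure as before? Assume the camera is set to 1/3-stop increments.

Scene light: 1 stop darker.
ISO: 250 → 320 → 400 → 500 → 640 — 1 1/3 stops raised (brighter).
Shutter speed: 1/50 → 1/60 → 1/80 → 1/100 → 1/125 — 1 1/3 stops shorter (darker).
Net so far: 1 stop darker. Aperture: f/3.2 → f/2.8 → f/2.5 → f/2.2.

f/2.2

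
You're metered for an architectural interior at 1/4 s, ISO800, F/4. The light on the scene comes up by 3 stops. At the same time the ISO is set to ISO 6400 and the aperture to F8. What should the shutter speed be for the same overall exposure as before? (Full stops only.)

1/60s

Scene light: 3 stops brighter.
ISO: 800 → 1600 → 3200 → 6400 — 3 stops higher (brighter).
Aperture: f/4 → f/5.6 → f/8 — 2 stops narrower (darker).
Net so far: 4 stops brighter. Shutter speed: 1/4 → 1/8 → 1/15 → 1/30 → 1/60.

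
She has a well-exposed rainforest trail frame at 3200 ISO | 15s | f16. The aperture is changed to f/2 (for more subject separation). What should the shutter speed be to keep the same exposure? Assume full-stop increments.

Aperture: f/16 → f/11 → f/8 → f/5.6 → f/4 → f/2.8 → f/2 — 6 stops opened up (brighter).
Need 6 stops darker from the shutter speed: 15 → 8 → 4 → 2 → 1 → 1/2 → 1/4.

1/4s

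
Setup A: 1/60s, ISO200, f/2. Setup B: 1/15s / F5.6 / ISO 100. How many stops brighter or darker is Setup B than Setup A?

2 stops darker

Aperture: f/2 → f/2.8 → f/4 → f/5.6 — 3 stops stopped down (darker).
Shutter speed: 1/60 → 1/30 → 1/15 — 2 stops slower (brighter).
ISO: 200 → 100 — 1 stop lower (darker).
Net: −3 +2 −1 = −2 stops.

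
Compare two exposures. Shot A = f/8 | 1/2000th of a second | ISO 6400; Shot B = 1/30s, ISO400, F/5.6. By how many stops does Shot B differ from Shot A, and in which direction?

Aperture: f/8 → f/5.6 — 1 stop opened up (brighter).
Shutter speed: 1/2000 → 1/1000 → 1/500 → 1/250 → 1/125 → 1/60 → 1/30 — 6 stops slower (brighter).
ISO: 6400 → 3200 → 1600 → 800 → 400 — 4 stops lower (darker).
Net: +1 +6 −4 = +3 stops.

3 stops brighter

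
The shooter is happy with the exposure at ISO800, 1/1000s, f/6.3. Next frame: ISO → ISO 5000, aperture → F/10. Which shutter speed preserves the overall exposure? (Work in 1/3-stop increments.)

1/2500s

ISO: 800 → 1000 → 1250 → 1600 → 2000 → 2500 → 3200 → 4000 → 5000 — 2 2/3 stops raised (brighter).
Aperture: f/6.3 → f/7.1 → f/8 → f/9 → f/10 — 1 1/3 stops stopped down (darker).
Net change so far: 1 1/3 stops brighter. Offset with the shutter speed: 1/1000 → 1/1250 → 1/1600 → 1/2000 → 1/2500.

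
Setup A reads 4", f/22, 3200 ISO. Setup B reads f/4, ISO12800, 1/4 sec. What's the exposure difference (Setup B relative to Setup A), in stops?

Aperture: f/22 → f/16 → f/11 → f/8 → f/5.6 → f/4 — 5 stops wider (brighter).
Shutter speed: 4 → 2 → 1 → 1/2 → 1/4 — 4 stops faster (darker).
ISO: 3200 → 6400 → 12800 — 2 stops raised (brighter).
Net: +5 −4 +2 = +3 stops.

3 stops brighter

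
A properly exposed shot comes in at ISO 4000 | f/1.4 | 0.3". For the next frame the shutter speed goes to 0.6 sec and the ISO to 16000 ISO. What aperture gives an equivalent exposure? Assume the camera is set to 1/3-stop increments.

f/4

Shutter speed: 0.3 → 0.4 → 0.5 → 0.6 — 1 stop slower (brighter).
ISO: 4000 → 5000 → 6400 → 8000 → 10000 → 12800 → 16000 — 2 stops raised (brighter).
Net change so far: 3 stops brighter. Offset with the aperture: f/1.4 → f/1.6 → f/1.8 → f/2 → f/2.2 → f/2.5 → f/2.8 → f/3.2 → f/3.5 → f/4.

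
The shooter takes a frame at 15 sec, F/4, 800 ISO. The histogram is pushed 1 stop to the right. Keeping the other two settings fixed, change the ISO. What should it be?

Overexposed by 1 stop → need 1 stop darker.
ISO: 800 → 400.

ISO 400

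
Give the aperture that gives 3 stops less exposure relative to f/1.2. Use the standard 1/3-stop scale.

Aperture: f/1.2 → f/1.4 → f/1.6 → f/1.8 → f/2 → f/2.2 → f/2.5 → f/2.8 → f/3.2 → f/3.5 — 3 stops narrower (darker).

f/3.5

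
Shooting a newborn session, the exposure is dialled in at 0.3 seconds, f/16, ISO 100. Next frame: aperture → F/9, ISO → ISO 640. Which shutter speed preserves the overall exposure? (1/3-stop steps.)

Aperture: f/16 → f/14 → f/13 → f/11 → f/10 → f/9 — 1 2/3 stops larger aperture (brighter).
ISO: 100 → 125 → 160 → 200 → 250 → 320 → 400 → 500 → 640 — 2 2/3 stops higher (brighter).
Net change so far: 4 1/3 stops brighter. Offset with the shutter speed: 0.3 → 1/4 → 1/5 → 1/6 → 1/8 → 1/10 → 1/13 → 1/15 → 1/20 → 1/25 → 1/30 → 1/40 → 1/50 → 1/60.

1/60s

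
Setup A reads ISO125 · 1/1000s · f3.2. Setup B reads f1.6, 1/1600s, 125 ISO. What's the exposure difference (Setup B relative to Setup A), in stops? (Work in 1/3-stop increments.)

1 1/3 stops brighter

Aperture: f/3.2 → f/2.8 → f/2.5 → f/2.2 → f/2 → f/1.8 → f/1.6 — 2 stops larger aperture (brighter).
Shutter speed: 1/1000 → 1/1250 → 1/1600 — 2/3 stop faster (darker).
ISO: unchanged.
Net: +2 −2/3 = +1 1/3 stops.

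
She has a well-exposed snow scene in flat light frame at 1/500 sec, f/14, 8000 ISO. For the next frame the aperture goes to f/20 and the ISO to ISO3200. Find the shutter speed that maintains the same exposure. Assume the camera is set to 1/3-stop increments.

Aperture: f/14 → f/16 → f/18 → f/20 — 1 stop stopped down (darker).
ISO: 8000 → 6400 → 5000 → 4000 → 3200 — 1 1/3 stops lower (darker).
Net change so far: 2 1/3 stops darker. Offset with the shutter speed: 1/500 → 1/400 → 1/320 → 1/250 → 1/200 → 1/160 → 1/125 → 1/100.

1/100s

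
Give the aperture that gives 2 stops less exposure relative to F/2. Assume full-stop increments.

Aperture: f/2 → f/2.8 → f/4 — 2 stops narrower (darker).

f/4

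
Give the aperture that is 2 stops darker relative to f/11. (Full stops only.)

f/22

Aperture: f/11 → f/16 → f/22 — 2 stops smaller aperture (darker).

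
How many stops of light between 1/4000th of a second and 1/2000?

1/4000 → 1/2000 — count the steps: 1 stop.

1 stop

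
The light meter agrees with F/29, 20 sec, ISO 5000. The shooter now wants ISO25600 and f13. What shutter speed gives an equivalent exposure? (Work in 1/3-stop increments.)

0.8 s

ISO: 5000 → 6400 → 8000 → 10000 → 12800 → 16000 → 20000 → 25600 — 2 1/3 stops higher (brighter).
Aperture: f/29 → f/25 → f/22 → f/20 → f/18 → f/16 → f/14 → f/13 — 2 1/3 stops wider (brighter).
Net change so far: 4 2/3 stops brighter. Offset with the shutter speed: 20 → 15 → 13 → 10 → 8 → 6 → 5 → 4 → 3.2 → 2.5 → 2 → 1.6 → 1.3 → 1 → 0.8.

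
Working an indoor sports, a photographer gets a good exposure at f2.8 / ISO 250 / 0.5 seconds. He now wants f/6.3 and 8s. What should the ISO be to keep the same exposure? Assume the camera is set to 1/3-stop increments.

ISO 80

Aperture: f/2.8 → f/3.2 → f/3.5 → f/4 → f/4.5 → f/5 → f/5.6 → f/6.3 — 2 1/3 stops smaller aperture (darker).
Shutter speed: 0.5 → 0.6 → 0.8 → 1 → 1.3 → 1.6 → 2 → 2.5 → 3.2 → 4 → 5 → 6 → 8 — 4 stops slower (brighter).
Net change so far: 1 2/3 stops brighter. Offset with the ISO: 250 → 200 → 160 → 125 → 100 → 80.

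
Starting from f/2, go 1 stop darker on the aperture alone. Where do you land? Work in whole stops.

Aperture: f/2 → f/2.8 — 1 stop narrower (darker).

f/2.8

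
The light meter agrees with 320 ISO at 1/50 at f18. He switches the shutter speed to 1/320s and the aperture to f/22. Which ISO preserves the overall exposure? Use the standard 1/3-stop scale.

ISO 3200

Shutter speed: 1/50 → 1/60 → 1/80 → 1/100 → 1/125 → 1/160 → 1/200 → 1/250 → 1/320 — 2 2/3 stops faster (darker).
Aperture: f/18 → f/20 → f/22 — 2/3 stop smaller aperture (darker).
Net change so far: 3 1/3 stops darker. Offset with the ISO: 320 → 400 → 500 → 640 → 800 → 1000 → 1250 → 1600 → 2000 → 2500 → 3200.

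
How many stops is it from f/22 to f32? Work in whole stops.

1 stop

f/22 → f/32 — count the steps: 1 stop.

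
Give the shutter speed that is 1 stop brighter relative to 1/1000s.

Shutter speed: 1/1000 → 1/500 — 1 stop slower (brighter).

1/500s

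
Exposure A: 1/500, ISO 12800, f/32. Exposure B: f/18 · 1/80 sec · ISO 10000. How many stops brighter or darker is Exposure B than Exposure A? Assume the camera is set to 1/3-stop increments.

Aperture: f/32 → f/29 → f/25 → f/22 → f/20 → f/18 — 1 2/3 stops opened up (brighter).
Shutter speed: 1/500 → 1/400 → 1/320 → 1/250 → 1/200 → 1/160 → 1/125 → 1/100 → 1/80 — 2 2/3 stops slower (brighter).
ISO: 12800 → 10000 — 1/3 stop lower (darker).
Net: +1 2/3 +2 2/3 −1/3 = +4 stops.

4 stops brighter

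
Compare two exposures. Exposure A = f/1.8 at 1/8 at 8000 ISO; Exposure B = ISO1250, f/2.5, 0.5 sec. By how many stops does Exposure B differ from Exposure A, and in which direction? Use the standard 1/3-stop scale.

Aperture: f/1.8 → f/2 → f/2.2 → f/2.5 — 1 stop stopped down (darker).
Shutter speed: 1/8 → 1/6 → 1/5 → 1/4 → 0.3 → 0.4 → 0.5 — 2 stops slower (brighter).
ISO: 8000 → 6400 → 5000 → 4000 → 3200 → 2500 → 2000 → 1600 → 1250 — 2 2/3 stops lower (darker).
Net: −1 +2 −2 2/3 = −1 2/3 stops.

1 2/3 stops darker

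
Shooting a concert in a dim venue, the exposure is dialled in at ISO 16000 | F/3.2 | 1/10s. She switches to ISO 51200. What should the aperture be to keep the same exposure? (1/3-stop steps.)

f/5.6

ISO: 16000 → 20000 → 25600 → 32000 → 40000 → 51200 — 1 2/3 stops higher (brighter).
Need 1 2/3 stops darker from the aperture: f/3.2 → f/3.5 → f/4 → f/4.5 → f/5 → f/5.6.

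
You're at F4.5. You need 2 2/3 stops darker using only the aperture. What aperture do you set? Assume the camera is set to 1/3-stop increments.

Aperture: f/4.5 → f/5 → f/5.6 → f/6.3 → f/7.1 → f/8 → f/9 → f/10 → f/11 — 2 2/3 stops stopped down (darker).

f/11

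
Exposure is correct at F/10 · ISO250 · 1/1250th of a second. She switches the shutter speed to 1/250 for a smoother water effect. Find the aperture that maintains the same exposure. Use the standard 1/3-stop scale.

f/22

Shutter speed: 1/1250 → 1/1000 → 1/800 → 1/640 → 1/500 → 1/400 → 1/320 → 1/250 — 2 1/3 stops longer (brighter).
Need 2 1/3 stops darker from the aperture: f/10 → f/11 → f/13 → f/14 → f/16 → f/18 → f/20 → f/22.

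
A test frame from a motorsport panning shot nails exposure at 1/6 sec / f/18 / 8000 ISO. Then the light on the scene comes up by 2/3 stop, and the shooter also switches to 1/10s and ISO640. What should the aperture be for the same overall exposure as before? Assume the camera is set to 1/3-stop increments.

Scene light: 2/3 stop brighter.
Shutter speed: 1/6 → 1/8 → 1/10 — 2/3 stop faster (darker).
ISO: 8000 → 6400 → 5000 → 4000 → 3200 → 2500 → 2000 → 1600 → 1250 → 1000 → 800 → 640 — 3 2/3 stops lower (darker).
Net so far: 3 2/3 stops darker. Aperture: f/18 → f/16 → f/14 → f/13 → f/11 → f/10 → f/9 → f/8 → f/7.1 → f/6.3 → f/5.6 → f/5.

f/5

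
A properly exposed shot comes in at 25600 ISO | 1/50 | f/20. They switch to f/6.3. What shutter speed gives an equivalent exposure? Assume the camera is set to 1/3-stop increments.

Aperture: f/20 → f/18 → f/16 → f/14 → f/13 → f/11 → f/10 → f/9 → f/8 → f/7.1 → f/6.3 — 3 1/3 stops wider (brighter).
Need 3 1/3 stops darker from the shutter speed: 1/50 → 1/60 → 1/80 → 1/100 → 1/125 → 1/160 → 1/200 → 1/250 → 1/320 → 1/400 → 1/500.

1/500s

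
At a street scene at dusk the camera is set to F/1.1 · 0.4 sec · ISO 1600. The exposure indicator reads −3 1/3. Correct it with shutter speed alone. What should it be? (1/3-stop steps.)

4 s

Underexposed by 3 1/3 stops → need 3 1/3 stops brighter.
Shutter speed: 0.4 → 0.5 → 0.6 → 0.8 → 1 → 1.3 → 1.6 → 2 → 2.5 → 3.2 → 4.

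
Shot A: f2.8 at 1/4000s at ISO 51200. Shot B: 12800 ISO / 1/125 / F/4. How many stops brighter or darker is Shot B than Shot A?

Aperture: f/2.8 → f/4 — 1 stop narrower (darker).
Shutter speed: 1/4000 → 1/2000 → 1/1000 → 1/500 → 1/250 → 1/125 — 5 stops slower (brighter).
ISO: 51200 → 25600 → 12800 — 2 stops dropped (darker).
Net: −1 +5 −2 = +2 stops.

2 stops brighter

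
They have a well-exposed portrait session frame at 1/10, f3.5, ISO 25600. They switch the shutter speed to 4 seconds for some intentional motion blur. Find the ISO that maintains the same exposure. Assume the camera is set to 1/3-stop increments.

ISO 640

Shutter speed: 1/10 → 1/8 → 1/6 → 1/5 → 1/4 → 0.3 → 0.4 → 0.5 → 0.6 → 0.8 → 1 → 1.3 → 1.6 → 2 → 2.5 → 3.2 → 4 — 5 1/3 stops slower (brighter).
Need 5 1/3 stops darker from the ISO: 25600 → 20000 → 16000 → 12800 → 10000 → 8000 → 6400 → 5000 → 4000 → 3200 → 2500 → 2000 → 1600 → 1250 → 1000 → 800 → 640.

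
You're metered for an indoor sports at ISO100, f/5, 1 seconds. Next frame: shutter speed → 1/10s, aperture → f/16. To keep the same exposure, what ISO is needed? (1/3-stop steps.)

Shutter speed: 1 → 0.8 → 0.6 → 0.5 → 0.4 → 0.3 → 1/4 → 1/5 → 1/6 → 1/8 → 1/10 — 3 1/3 stops shorter (darker).
Aperture: f/5 → f/5.6 → f/6.3 → f/7.1 → f/8 → f/9 → f/10 → f/11 → f/13 → f/14 → f/16 — 3 1/3 stops smaller aperture (darker).
Net change so far: 6 2/3 stops darker. Offset with the ISO: 100 → 125 → 160 → 200 → 250 → 320 → 400 → 500 → 640 → 800 → 1000 → 1250 → 1600 → 2000 → 2500 → 3200 → 4000 → 5000 → 6400 → 8000 → 10000.

ISO 10000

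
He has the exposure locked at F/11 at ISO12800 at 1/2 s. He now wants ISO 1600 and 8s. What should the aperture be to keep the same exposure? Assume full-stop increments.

ISO: 12800 → 6400 → 3200 → 1600 — 3 stops lower (darker).
Shutter speed: 1/2 → 1 → 2 → 4 → 8 — 4 stops longer (brighter).
Net change so far: 1 stop brighter. Offset with the aperture: f/11 → f/16.

f/16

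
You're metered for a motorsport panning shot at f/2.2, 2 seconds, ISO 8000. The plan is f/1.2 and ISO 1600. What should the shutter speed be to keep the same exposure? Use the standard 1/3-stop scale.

3.2 s

Aperture: f/2.2 → f/2 → f/1.8 → f/1.6 → f/1.4 → f/1.2 — 1 2/3 stops wider (brighter).
ISO: 8000 → 6400 → 5000 → 4000 → 3200 → 2500 → 2000 → 1600 — 2 1/3 stops dropped (darker).
Net change so far: 2/3 stop darker. Offset with the shutter speed: 2 → 2.5 → 3.2.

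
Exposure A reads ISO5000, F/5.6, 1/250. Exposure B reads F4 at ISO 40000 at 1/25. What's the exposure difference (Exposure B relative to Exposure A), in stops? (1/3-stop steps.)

Aperture: f/5.6 → f/5 → f/4.5 → f/4 — 1 stop opened up (brighter).
Shutter speed: 1/250 → 1/200 → 1/160 → 1/125 → 1/100 → 1/80 → 1/60 → 1/50 → 1/40 → 1/30 → 1/25 — 3 1/3 stops slower (brighter).
ISO: 5000 → 6400 → 8000 → 10000 → 12800 → 16000 → 20000 → 25600 → 32000 → 40000 — 3 stops raised (brighter).
Net: +1 +3 1/3 +3 = +7 1/3 stops.

7 1/3 stops brighter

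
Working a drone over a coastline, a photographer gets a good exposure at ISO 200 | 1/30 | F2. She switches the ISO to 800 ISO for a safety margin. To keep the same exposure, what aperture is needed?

ISO: 200 → 400 → 800 — 2 stops higher (brighter).
Need 2 stops darker from the aperture: f/2 → f/2.8 → f/4.

f/4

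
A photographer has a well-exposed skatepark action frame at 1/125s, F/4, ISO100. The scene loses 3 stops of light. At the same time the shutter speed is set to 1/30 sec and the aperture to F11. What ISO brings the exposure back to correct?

Scene light: 3 stops darker.
Shutter speed: 1/125 → 1/60 → 1/30 — 2 stops longer (brighter).
Aperture: f/4 → f/5.6 → f/8 → f/11 — 3 stops smaller aperture (darker).
Net so far: 4 stops darker. ISO: 100 → 200 → 400 → 800 → 1600.

ISO 1600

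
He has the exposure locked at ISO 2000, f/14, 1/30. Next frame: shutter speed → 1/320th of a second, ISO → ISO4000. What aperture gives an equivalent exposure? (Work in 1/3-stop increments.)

f/6.3

Shutter speed: 1/30 → 1/40 → 1/50 → 1/60 → 1/80 → 1/100 → 1/125 → 1/160 → 1/200 → 1/250 → 1/320 — 3 1/3 stops faster (darker).
ISO: 2000 → 2500 → 3200 → 4000 — 1 stop higher (brighter).
Net change so far: 2 1/3 stops darker. Offset with the aperture: f/14 → f/13 → f/11 → f/10 → f/9 → f/8 → f/7.1 → f/6.3.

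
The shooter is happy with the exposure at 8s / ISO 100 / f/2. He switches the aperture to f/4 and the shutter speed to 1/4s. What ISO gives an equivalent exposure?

Aperture: f/2 → f/2.8 → f/4 — 2 stops narrower (darker).
Shutter speed: 8 → 4 → 2 → 1 → 1/2 → 1/4 — 5 stops shorter (darker).
Net change so far: 7 stops darker. Offset with the ISO: 100 → 200 → 400 → 800 → 1600 → 3200 → 6400 → 12800.

ISO 12800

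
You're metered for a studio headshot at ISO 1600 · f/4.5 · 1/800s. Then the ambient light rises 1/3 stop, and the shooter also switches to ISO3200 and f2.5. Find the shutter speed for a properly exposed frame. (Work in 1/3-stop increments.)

Scene light: 1/3 stop brighter.
ISO: 1600 → 2000 → 2500 → 3200 — 1 stop higher (brighter).
Aperture: f/4.5 → f/4 → f/3.5 → f/3.2 → f/2.8 → f/2.5 — 1 2/3 stops opened up (brighter).
Net so far: 3 stops brighter. Shutter speed: 1/800 → 1/1000 → 1/1250 → 1/1600 → 1/2000 → 1/2500 → 1/3200 → 1/4000 → 1/5000 → 1/6400.

1/6400s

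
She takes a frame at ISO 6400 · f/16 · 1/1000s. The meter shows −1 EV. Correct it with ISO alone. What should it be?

ISO 12800

Underexposed by 1 stop → need 1 stop brighter.
ISO: 6400 → 12800.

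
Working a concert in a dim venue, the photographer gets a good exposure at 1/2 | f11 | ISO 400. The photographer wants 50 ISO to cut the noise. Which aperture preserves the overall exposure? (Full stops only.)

ISO: 400 → 200 → 100 → 50 — 3 stops lower (darker).
Need 3 stops brighter from the aperture: f/11 → f/8 → f/5.6 → f/4.

f/4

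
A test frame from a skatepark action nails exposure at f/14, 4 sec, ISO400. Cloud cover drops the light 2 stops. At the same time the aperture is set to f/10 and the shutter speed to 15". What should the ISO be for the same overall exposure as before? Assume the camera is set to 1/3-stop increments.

ISO 200

Scene light: 2 stops darker.
Aperture: f/14 → f/13 → f/11 → f/10 — 1 stop opened up (brighter).
Shutter speed: 4 → 5 → 6 → 8 → 10 → 13 → 15 — 2 stops slower (brighter).
Net so far: 1 stop brighter. ISO: 400 → 320 → 250 → 200.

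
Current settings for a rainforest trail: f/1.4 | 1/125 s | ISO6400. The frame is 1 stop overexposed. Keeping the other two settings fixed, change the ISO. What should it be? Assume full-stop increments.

Overexposed by 1 stop → need 1 stop darker.
ISO: 6400 → 3200.

ISO 3200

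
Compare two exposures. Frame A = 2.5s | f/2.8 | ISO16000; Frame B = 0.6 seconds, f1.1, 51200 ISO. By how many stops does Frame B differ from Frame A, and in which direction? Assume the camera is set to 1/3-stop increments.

Aperture: f/2.8 → f/2.5 → f/2.2 → f/2 → f/1.8 → f/1.6 → f/1.4 → f/1.2 → f/1.1 — 2 2/3 stops opened up (brighter).
Shutter speed: 2.5 → 2 → 1.6 → 1.3 → 1 → 0.8 → 0.6 — 2 stops shorter (darker).
ISO: 16000 → 20000 → 25600 → 32000 → 40000 → 51200 — 1 2/3 stops raised (brighter).
Net: +2 2/3 −2 +1 2/3 = +2 1/3 stops.

2 1/3 stops brighter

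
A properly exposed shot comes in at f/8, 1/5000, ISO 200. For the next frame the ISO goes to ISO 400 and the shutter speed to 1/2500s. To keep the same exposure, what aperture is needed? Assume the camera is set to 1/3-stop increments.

ISO: 200 → 250 → 320 → 400 — 1 stop higher (brighter).
Shutter speed: 1/5000 → 1/4000 → 1/3200 → 1/2500 — 1 stop longer (brighter).
Net change so far: 2 stops brighter. Offset with the aperture: f/8 → f/9 → f/10 → f/11 → f/13 → f/14 → f/16.

f/16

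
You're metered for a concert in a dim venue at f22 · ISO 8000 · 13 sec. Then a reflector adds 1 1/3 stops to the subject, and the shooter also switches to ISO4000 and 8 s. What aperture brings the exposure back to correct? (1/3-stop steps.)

f/20

Scene light: 1 1/3 stops brighter.
ISO: 8000 → 6400 → 5000 → 4000 — 1 stop lower (darker).
Shutter speed: 13 → 10 → 8 — 2/3 stop faster (darker).
Net so far: 1/3 stop darker. Aperture: f/22 → f/20.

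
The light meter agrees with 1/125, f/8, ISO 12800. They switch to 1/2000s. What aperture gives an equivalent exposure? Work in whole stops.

Shutter speed: 1/125 → 1/250 → 1/500 → 1/1000 → 1/2000 — 4 stops faster (darker).
Need 4 stops brighter from the aperture: f/8 → f/5.6 → f/4 → f/2.8 → f/2.

f/2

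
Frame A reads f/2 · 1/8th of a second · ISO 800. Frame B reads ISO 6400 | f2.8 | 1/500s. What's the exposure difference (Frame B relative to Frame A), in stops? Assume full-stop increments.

4 stops darker

Aperture: f/2 → f/2.8 — 1 stop narrower (darker).
Shutter speed: 1/8 → 1/15 → 1/30 → 1/60 → 1/125 → 1/250 → 1/500 — 6 stops shorter (darker).
ISO: 800 → 1600 → 3200 → 6400 — 3 stops raised (brighter).
Net: −1 −6 +3 = −4 stops.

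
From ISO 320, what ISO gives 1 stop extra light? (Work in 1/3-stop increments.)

ISO: 320 → 400 → 500 → 640 — 1 stop raised (brighter).

ISO 640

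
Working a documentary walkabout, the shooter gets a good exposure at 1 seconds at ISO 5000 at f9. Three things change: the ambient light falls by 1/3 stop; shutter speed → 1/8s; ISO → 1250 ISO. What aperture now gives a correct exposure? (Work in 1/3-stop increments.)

f/1.4

Scene light: 1/3 stop darker.
Shutter speed: 1 → 0.8 → 0.6 → 0.5 → 0.4 → 0.3 → 1/4 → 1/5 → 1/6 → 1/8 — 3 stops faster (darker).
ISO: 5000 → 4000 → 3200 → 2500 → 2000 → 1600 → 1250 — 2 stops lower (darker).
Net so far: 5 1/3 stops darker. Aperture: f/9 → f/8 → f/7.1 → f/6.3 → f/5.6 → f/5 → f/4.5 → f/4 → f/3.5 → f/3.2 → f/2.8 → f/2.5 → f/2.2 → f/2 → f/1.8 → f/1.6 → f/1.4.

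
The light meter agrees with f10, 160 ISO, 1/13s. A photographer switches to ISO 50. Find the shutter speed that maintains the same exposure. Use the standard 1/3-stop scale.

ISO: 160 → 125 → 100 → 80 → 64 → 50 — 1 2/3 stops dropped (darker).
Need 1 2/3 stops brighter from the shutter speed: 1/13 → 1/10 → 1/8 → 1/6 → 1/5 → 1/4.

1/4s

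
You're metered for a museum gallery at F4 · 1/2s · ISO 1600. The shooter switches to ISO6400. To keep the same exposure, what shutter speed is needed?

1/8s

ISO: 1600 → 3200 → 6400 — 2 stops higher (brighter).
Need 2 stops darker from the shutter speed: 1/2 → 1/4 → 1/8.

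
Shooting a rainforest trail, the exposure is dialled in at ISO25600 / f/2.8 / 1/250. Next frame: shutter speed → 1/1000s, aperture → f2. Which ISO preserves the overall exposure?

Shutter speed: 1/250 → 1/500 → 1/1000 — 2 stops shorter (darker).
Aperture: f/2.8 → f/2 — 1 stop larger aperture (brighter).
Net change so far: 1 stop darker. Offset with the ISO: 25600 → 51200.

ISO 51200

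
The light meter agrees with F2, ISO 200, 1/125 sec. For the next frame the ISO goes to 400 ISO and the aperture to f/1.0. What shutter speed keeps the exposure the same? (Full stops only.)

ISO: 200 → 400 — 1 stop higher (brighter).
Aperture: f/2 → f/1.4 → f/1.0 — 2 stops opened up (brighter).
Net change so far: 3 stops brighter. Offset with the shutter speed: 1/125 → 1/250 → 1/500 → 1/1000.

1/1000s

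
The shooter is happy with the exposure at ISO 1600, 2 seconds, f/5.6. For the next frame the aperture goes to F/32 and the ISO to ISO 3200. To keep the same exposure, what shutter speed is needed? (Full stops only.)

Aperture: f/5.6 → f/8 → f/11 → f/16 → f/22 → f/32 — 5 stops stopped down (darker).
ISO: 1600 → 3200 — 1 stop raised (brighter).
Net change so far: 4 stops darker. Offset with the shutter speed: 2 → 4 → 8 → 15 → 30.

30 s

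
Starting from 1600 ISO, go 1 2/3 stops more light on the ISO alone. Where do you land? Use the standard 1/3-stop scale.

ISO 5000

ISO: 1600 → 2000 → 2500 → 3200 → 4000 → 5000 — 1 2/3 stops higher (brighter).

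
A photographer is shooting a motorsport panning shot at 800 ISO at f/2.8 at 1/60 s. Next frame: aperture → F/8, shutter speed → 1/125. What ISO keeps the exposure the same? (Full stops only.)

Aperture: f/2.8 → f/4 → f/5.6 → f/8 — 3 stops stopped down (darker).
Shutter speed: 1/60 → 1/125 — 1 stop faster (darker).
Net change so far: 4 stops darker. Offset with the ISO: 800 → 1600 → 3200 → 6400 → 12800.

ISO 12800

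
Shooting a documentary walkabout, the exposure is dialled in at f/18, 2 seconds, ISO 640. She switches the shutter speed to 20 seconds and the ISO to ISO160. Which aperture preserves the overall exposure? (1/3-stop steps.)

f/29

Shutter speed: 2 → 2.5 → 3.2 → 4 → 5 → 6 → 8 → 10 → 13 → 15 → 20 — 3 1/3 stops longer (brighter).
ISO: 640 → 500 → 400 → 320 → 250 → 200 → 160 — 2 stops lower (darker).
Net change so far: 1 1/3 stops brighter. Offset with the aperture: f/18 → f/20 → f/22 → f/25 → f/29.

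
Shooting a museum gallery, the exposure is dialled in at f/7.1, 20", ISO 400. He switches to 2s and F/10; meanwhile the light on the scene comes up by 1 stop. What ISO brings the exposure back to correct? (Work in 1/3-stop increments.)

Scene light: 1 stop brighter.
Shutter speed: 20 → 15 → 13 → 10 → 8 → 6 → 5 → 4 → 3.2 → 2.5 → 2 — 3 1/3 stops faster (darker).
Aperture: f/7.1 → f/8 → f/9 → f/10 — 1 stop smaller aperture (darker).
Net so far: 3 1/3 stops darker. ISO: 400 → 500 → 640 → 800 → 1000 → 1250 → 1600 → 2000 → 2500 → 3200 → 4000.

ISO 4000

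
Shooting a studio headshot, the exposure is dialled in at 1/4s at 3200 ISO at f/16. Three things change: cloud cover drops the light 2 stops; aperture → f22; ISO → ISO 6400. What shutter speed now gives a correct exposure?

Scene light: 2 stops darker.
Aperture: f/16 → f/22 — 1 stop narrower (darker).
ISO: 3200 → 6400 — 1 stop raised (brighter).
Net so far: 2 stops darker. Shutter speed: 1/4 → 1/2 → 1.

1 s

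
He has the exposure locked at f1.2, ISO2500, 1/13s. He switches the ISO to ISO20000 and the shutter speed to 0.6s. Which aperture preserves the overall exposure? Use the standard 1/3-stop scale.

ISO: 2500 → 3200 → 4000 → 5000 → 6400 → 8000 → 10000 → 12800 → 16000 → 20000 — 3 stops higher (brighter).
Shutter speed: 1/13 → 1/10 → 1/8 → 1/6 → 1/5 → 1/4 → 0.3 → 0.4 → 0.5 → 0.6 — 3 stops slower (brighter).
Net change so far: 6 stops brighter. Offset with the aperture: f/1.2 → f/1.4 → f/1.6 → f/1.8 → f/2 → f/2.2 → f/2.5 → f/2.8 → f/3.2 → f/3.5 → f/4 → f/4.5 → f/5 → f/5.6 → f/6.3 → f/7.1 → f/8 → f/9 → f/10.

f/10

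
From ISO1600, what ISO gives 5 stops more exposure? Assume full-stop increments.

ISO: 1600 → 3200 → 6400 → 12800 → 25600 → 51200 — 5 stops higher (brighter).

ISO 51200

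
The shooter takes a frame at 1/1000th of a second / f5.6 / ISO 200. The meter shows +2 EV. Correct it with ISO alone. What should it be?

ISO 50

Overexposed by 2 stops → need 2 stops darker.
ISO: 200 → 100 → 50.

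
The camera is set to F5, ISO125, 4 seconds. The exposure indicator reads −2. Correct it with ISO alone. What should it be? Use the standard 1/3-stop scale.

ISO 500

Underexposed by 2 stops → need 2 stops brighter.
ISO: 125 → 160 → 200 → 250 → 320 → 400 → 500.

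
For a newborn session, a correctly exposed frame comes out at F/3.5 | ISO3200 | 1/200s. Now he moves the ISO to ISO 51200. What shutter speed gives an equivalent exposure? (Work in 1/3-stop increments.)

1/3200s

ISO: 3200 → 4000 → 5000 → 6400 → 8000 → 10000 → 12800 → 16000 → 20000 → 25600 → 32000 → 40000 → 51200 — 4 stops higher (brighter).
Need 4 stops darker from the shutter speed: 1/200 → 1/250 → 1/320 → 1/400 → 1/500 → 1/640 → 1/800 → 1/1000 → 1/1250 → 1/1600 → 1/2000 → 1/2500 → 1/3200.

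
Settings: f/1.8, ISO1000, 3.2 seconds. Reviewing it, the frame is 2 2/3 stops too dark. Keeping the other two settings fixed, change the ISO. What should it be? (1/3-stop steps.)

ISO 6400

Underexposed by 2 2/3 stops → need 2 2/3 stops brighter.
ISO: 1000 → 1250 → 1600 → 2000 → 2500 → 3200 → 4000 → 5000 → 6400.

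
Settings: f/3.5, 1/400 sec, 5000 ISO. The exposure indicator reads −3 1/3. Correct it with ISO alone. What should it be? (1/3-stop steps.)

Underexposed by 3 1/3 stops → need 3 1/3 stops brighter.
ISO: 5000 → 6400 → 8000 → 10000 → 12800 → 16000 → 20000 → 25600 → 32000 → 40000 → 51200.

ISO 51200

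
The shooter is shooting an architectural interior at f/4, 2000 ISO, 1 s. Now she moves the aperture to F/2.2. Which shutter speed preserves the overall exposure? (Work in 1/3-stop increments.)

Aperture: f/4 → f/3.5 → f/3.2 → f/2.8 → f/2.5 → f/2.2 — 1 2/3 stops wider (brighter).
Need 1 2/3 stops darker from the shutter speed: 1 → 0.8 → 0.6 → 0.5 → 0.4 → 0.3.

0.3 s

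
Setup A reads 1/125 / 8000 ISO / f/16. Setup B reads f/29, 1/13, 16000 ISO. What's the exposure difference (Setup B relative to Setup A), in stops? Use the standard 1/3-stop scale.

2 2/3 stops brighter

Aperture: f/16 → f/18 → f/20 → f/22 → f/25 → f/29 — 1 2/3 stops smaller aperture (darker).
Shutter speed: 1/125 → 1/100 → 1/80 → 1/60 → 1/50 → 1/40 → 1/30 → 1/25 → 1/20 → 1/15 → 1/13 — 3 1/3 stops longer (brighter).
ISO: 8000 → 10000 → 12800 → 16000 — 1 stop higher (brighter).
Net: −1 2/3 +3 1/3 +1 = +2 2/3 stops.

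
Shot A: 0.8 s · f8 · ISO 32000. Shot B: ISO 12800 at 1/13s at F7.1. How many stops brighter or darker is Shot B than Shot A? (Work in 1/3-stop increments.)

4 1/3 stops darker

Aperture: f/8 → f/7.1 — 1/3 stop wider (brighter).
Shutter speed: 0.8 → 0.6 → 0.5 → 0.4 → 0.3 → 1/4 → 1/5 → 1/6 → 1/8 → 1/10 → 1/13 — 3 1/3 stops shorter (darker).
ISO: 32000 → 25600 → 20000 → 16000 → 12800 — 1 1/3 stops dropped (darker).
Net: +1/3 −3 1/3 −1 1/3 = −4 1/3 stops.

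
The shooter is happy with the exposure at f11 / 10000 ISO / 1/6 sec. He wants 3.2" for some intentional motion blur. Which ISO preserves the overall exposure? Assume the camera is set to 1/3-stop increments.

Shutter speed: 1/6 → 1/5 → 1/4 → 0.3 → 0.4 → 0.5 → 0.6 → 0.8 → 1 → 1.3 → 1.6 → 2 → 2.5 → 3.2 — 4 1/3 stops longer (brighter).
Need 4 1/3 stops darker from the ISO: 10000 → 8000 → 6400 → 5000 → 4000 → 3200 → 2500 → 2000 → 1600 → 1250 → 1000 → 800 → 640 → 500.

ISO 500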